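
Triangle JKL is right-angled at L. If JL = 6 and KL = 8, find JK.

JK = sqrt(6^2 + 8^2) = sqrt(100) = 10

10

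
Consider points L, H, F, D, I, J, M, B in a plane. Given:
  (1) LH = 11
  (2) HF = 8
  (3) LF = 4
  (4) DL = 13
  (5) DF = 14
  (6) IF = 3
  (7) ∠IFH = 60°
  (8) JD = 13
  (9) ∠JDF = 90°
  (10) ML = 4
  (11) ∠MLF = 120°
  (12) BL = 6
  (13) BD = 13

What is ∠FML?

Step 1: By the law of cosines on triangle MLF: MF² = 4² + 4² − 2·4·4·cos(120°) = 48, so MF = 4·√3.
Step 2: By the inverse law of cosines on triangle FML: cos(∠FML) = ((4·√3)² + 4² − 4²) / (2·4·√3·4) = 48/55.43 = 0.866, so ∠FML = 30°.

Therefore, the measure of angle ∠FML = 30°.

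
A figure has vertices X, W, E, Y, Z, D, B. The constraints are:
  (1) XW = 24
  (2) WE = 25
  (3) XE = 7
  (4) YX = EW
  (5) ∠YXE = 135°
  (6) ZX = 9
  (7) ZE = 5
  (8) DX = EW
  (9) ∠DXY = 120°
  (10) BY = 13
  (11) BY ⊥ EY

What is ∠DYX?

From the given relations: YX = EW = 25; DX = EW = 25.
Step 1: By the law of cosines on triangle YXD: YD² = 25² + 25² − 2·25·25·cos(120°) = 1875, so YD ≈ 43.3.
Step 2: By the inverse law of cosines on triangle DYX: cos(∠DYX) = (43.3² + 25² − 25²) / (2·43.3·25) = 1875/2165.06 = 0.866, so ∠DYX = 30°.

Therefore, the measure of angle ∠DYX = 30°.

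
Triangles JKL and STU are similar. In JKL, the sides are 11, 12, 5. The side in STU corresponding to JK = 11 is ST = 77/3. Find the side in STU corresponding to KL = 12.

k = 77/3/11 = 7/3. TU = 7/3 * 12 = 28.

28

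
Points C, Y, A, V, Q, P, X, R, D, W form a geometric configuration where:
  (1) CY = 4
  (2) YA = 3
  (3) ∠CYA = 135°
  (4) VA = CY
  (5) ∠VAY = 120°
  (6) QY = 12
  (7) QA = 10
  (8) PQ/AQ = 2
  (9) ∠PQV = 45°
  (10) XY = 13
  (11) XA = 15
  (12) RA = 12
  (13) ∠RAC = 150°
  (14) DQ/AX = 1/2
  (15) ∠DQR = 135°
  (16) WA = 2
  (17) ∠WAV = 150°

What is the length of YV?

From the given relations: VA = CY = 4.
Step 1: By the law of cosines on triangle YAV: YV² = 3² + 4² − 2·3·4·cos(120°) = 37, so YV = √37.

Therefore, the length of YV = √37.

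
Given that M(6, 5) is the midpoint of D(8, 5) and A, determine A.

Using the midpoint formula: M = ((x1 + x2)/2, (y1 + y2)/2)
We know M = (6, 5) and D = (8, 5)
For x: 6 = (8 + x2)/2, so x2 = 2*6 - 8 = 4
For y: 5 = (5 + y2)/2, so y2 = 2*5 - 5 = 5
A = (4, 5)

(4, 5)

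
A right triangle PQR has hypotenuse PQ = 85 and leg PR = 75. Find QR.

Rearranging the Pythagorean theorem to solve for the unknown leg:
leg^2 = hypotenuse^2 - known_leg^2 = 7225 - 5625 = 1600
leg = sqrt(1600) = 40.

40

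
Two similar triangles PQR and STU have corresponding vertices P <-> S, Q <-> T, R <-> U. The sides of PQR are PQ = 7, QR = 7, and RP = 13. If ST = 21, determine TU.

Similar triangles have proportional sides. Setting up the proportion:
ST / PQ = TU / QR
21 / 7 = TU / 7
TU = 7 * 21 / 7 = 21.

21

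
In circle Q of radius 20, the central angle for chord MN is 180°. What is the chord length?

Drop a perpendicular from the center to the chord, bisecting both the chord and the central angle.
Each half-chord = r sin(θ/2) = 20 sin(90°).
The full chord = 2 × 20 × sin(90°) = 40.

40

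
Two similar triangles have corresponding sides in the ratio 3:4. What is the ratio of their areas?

The ratio of areas of similar triangles equals the square of the side ratio.
Side ratio = 3:4
Area ratio = (3/4)^2 = 9/16 = 9:16

9:16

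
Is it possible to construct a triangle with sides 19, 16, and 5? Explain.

For three segments to close into a triangle, no single side can be as long as the other two combined.
The longest side is 19, and 5 + 16 = 21 > 19.
A triangle can be formed.

Yes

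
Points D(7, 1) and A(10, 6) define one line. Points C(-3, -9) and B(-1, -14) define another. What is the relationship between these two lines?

Slope of line 1: m1 = (6 - 1)/(10 - 7) = 5/3 = 5/3
Slope of line 2: m2 = (-14 - -9)/(-1 - -3) = -5/2 = -5/2
m1 != m2 and m1*m2 = -25/6 != -1. Neither.

Neither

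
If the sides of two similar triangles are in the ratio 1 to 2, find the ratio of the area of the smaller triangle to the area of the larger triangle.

Area ratio = (side ratio)^2 = (1/2)^2 = 1:4.

1:4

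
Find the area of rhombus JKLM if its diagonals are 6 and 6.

Area of a rhombus = (d1 * d2) / 2
Area = (6 * 6) / 2
Area = 36 / 2
Area = 18

18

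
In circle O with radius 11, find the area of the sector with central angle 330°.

The full circle has area πr² = π(11)² = 121*pi.
The sector covers 330° out of 360°, a fraction of 11/12.
Sector area = 121*pi × 11/12 = 1331*pi/12.

1331*pi/12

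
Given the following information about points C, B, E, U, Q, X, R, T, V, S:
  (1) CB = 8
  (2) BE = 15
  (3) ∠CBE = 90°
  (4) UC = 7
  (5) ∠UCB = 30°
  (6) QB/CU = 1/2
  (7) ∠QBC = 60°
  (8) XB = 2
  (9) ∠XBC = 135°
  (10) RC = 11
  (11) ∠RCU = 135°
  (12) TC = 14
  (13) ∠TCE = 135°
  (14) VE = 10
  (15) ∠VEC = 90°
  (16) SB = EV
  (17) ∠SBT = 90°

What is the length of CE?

Step 1: By the law of cosines on triangle CBE: CE² = 8² + 15² − 2·8·15·cos(90°) = 289, so CE = 17.

Therefore, the length of CE = 17.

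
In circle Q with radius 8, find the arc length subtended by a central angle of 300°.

The full circumference is 2πr = 2π(8) = 16*pi.
The arc spans 300° out of 360°, which is a fraction of 5/6.
Arc length = 16*pi × 5/6 = 40*pi/3.

40*pi/3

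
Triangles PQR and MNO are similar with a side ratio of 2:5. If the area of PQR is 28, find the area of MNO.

The ratio of areas of similar triangles = (side ratio)^2.
Side ratio = 2:5, so area ratio = 4:25.
Area of MNO / Area of PQR = 25/4
Area of MNO = 28 * 25/4 = 175

175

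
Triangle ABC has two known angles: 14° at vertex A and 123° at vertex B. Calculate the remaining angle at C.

Let angle C = x. Then 14 + 123 + x = 180.
x = 180 - 137 = 43 degrees.

43 degrees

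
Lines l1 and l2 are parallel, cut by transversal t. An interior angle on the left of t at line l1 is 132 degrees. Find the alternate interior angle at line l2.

Alternate interior angles lie on opposite sides of the transversal, between the parallel lines.
By the alternate interior angle theorem, they are equal: 132 degrees.

132 degrees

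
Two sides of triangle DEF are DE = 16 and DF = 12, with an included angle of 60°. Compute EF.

Law of cosines: EF^2 = 16^2 + 12^2 - 2(16)(12)cos(60°) = 208, so EF = 4*sqrt(13).

4*sqrt(13)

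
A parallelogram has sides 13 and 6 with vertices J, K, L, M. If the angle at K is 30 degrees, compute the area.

Area = 13 * 6 * sin(30°) = 78 * 1/2 = 39

39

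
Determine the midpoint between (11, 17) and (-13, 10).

M = ((x₁ + x₂)/2, (y₁ + y₂)/2)
= ((11 + -13)/2, (17 + 10)/2)
= (-2/2, 27/2) = (-1, 27/2)

(-1, 27/2)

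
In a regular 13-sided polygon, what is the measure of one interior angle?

Each interior angle of a regular n-gon is (n - 2) * 180 / n.
For n = 13: (13 - 2) * 180 / 13 = 1980/13 = 1980/13 degrees.

1980/13 degrees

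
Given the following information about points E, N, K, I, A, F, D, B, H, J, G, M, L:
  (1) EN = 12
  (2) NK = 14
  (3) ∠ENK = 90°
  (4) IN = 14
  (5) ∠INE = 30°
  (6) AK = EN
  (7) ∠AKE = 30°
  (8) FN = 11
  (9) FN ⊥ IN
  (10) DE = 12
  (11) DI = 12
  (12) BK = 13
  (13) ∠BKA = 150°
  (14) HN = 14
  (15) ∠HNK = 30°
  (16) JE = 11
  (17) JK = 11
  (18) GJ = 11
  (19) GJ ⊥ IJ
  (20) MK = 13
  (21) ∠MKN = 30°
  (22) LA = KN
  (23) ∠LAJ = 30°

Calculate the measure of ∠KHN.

Step 1: By the law of cosines on triangle HNK: HK² = 14² + 14² − 2·14·14·cos(30°) = 52.52, so HK ≈ 7.25.
Step 2: By the inverse law of cosines on triangle KHN: cos(∠KHN) = (7.25² + 14² − 14²) / (2·7.25·14) = 52.52/202.91 = 0.2588, so ∠KHN = 75°.

Therefore, the measure of angle ∠KHN = 75°.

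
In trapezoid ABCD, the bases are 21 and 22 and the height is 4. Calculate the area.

Area = (21 + 22) * 4 / 2 = 172 / 2 = 86

86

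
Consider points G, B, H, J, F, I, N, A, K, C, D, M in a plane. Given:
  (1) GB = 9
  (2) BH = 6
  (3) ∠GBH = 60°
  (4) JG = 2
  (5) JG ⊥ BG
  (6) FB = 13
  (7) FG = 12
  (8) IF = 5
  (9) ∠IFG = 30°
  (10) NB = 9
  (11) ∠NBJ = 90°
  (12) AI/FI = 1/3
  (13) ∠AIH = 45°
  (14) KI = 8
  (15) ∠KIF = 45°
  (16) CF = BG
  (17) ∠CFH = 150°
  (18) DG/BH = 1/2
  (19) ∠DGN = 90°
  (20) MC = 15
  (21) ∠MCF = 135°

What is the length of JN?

Step 1: By the law of cosines on triangle BGJ: BJ² = 9² + 2² − 2·9·2·cos(90°) = 85, so BJ = √85.
Step 2: By the law of cosines on triangle JBN: JN² = √85² + 9² − 2·√85·9·cos(90°) = 166, so JN = √166.

Therefore, the length of JN = √166.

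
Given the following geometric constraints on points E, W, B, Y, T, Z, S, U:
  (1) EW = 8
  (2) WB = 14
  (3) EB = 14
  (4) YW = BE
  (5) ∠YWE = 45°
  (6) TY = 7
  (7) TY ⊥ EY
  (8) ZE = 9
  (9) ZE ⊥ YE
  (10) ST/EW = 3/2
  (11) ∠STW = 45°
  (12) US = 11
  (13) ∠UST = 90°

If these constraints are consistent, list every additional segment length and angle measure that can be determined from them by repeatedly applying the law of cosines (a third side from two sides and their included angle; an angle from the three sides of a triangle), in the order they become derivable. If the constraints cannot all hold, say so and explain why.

The constraints are consistent. Derivable facts, in order:
After 1 step:
- EY ≈ 10.08
- TU ≈ 16.28
- ∠BEW = 73.4°
- ∠BWE = 73.4°
- ∠EBW = 33.2°
After 2 steps:
- ET ≈ 12.27
- YZ ≈ 13.51
- ∠EYW = 34.14°
- ∠STU = 42.51°
- ∠SUT = 47.49°
- ∠WEY = 100.86°
After 3 steps:
- ∠ETY = 55.22°
- ∠EYZ = 41.76°
- ∠EZY = 48.24°
- ∠TEY = 34.78°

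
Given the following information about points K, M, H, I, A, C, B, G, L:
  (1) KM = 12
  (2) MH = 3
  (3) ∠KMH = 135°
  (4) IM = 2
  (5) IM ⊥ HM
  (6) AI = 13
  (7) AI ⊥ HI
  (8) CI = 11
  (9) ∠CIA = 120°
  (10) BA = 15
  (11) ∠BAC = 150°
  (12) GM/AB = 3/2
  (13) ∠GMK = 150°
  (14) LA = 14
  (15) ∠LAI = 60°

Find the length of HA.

Step 1: By the law of cosines on triangle HMI: HI² = 3² + 2² − 2·3·2·cos(90°) = 13, so HI = √13.
Step 2: By the law of cosines on triangle HIA: HA² = √13² + 13² − 2·√13·13·cos(90°) = 182, so HA = √182.

Therefore, the length of HA = √182.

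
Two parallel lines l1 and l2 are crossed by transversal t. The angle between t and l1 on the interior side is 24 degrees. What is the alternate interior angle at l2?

Alternate interior angles formed by parallel lines and a transversal are equal.
The given angle is 24 degrees.
The alternate interior angle = 24 degrees.

24 degrees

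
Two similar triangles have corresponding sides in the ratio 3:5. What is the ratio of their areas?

The ratio of areas of similar triangles equals the square of the side ratio.
Side ratio = 3:5
Area ratio = (3/5)^2 = 9/25 = 9:25

9:25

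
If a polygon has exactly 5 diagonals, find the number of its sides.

Using d = n(n - 3)/2, we solve 5 = n(n - 3)/2.
So n(n - 3) = 10.
Testing n = 5: 5 * 2 = 10 = 10. Correct.
The polygon has 5 sides.

5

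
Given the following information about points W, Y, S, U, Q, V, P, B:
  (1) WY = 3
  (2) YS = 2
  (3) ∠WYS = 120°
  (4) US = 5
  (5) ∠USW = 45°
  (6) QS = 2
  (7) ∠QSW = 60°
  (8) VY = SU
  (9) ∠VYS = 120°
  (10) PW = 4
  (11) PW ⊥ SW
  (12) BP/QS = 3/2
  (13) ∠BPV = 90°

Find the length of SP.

Step 1: By the law of cosines on triangle SYW: SW² = 2² + 3² − 2·2·3·cos(120°) = 19, so SW = √19.
Step 2: By the law of cosines on triangle SWP: SP² = √19² + 4² − 2·√19·4·cos(90°) = 35, so SP = √35.

Therefore, the length of SP = √35.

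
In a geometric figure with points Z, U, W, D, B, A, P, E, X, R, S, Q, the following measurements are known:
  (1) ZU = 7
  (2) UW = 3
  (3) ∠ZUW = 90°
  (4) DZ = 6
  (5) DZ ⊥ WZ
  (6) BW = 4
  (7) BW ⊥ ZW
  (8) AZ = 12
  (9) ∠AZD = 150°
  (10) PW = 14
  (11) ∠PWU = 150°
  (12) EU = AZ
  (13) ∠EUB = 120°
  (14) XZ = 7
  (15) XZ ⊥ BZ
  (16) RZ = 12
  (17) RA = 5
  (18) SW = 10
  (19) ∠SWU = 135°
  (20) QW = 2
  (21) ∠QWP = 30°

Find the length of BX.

Step 1: By the law of cosines on triangle ZUW: ZW² = 7² + 3² − 2·7·3·cos(90°) = 58, so ZW = √58.
Step 2: By the law of cosines on triangle ZWB: ZB² = √58² + 4² − 2·√58·4·cos(90°) = 74, so ZB = √74.
Step 3: By the law of cosines on triangle BZX: BX² = √74² + 7² − 2·√74·7·cos(90°) = 123, so BX = √123.

Therefore, the length of BX = √123.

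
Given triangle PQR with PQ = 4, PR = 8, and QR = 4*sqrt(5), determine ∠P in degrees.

By the inverse law of cosines: cos(P) = (PQ² + PR² - QR²) / (2 × PQ × PR)
cos(P) = (4² + 8² - (4*sqrt(5))²) / (2 × 4 × 8)
cos(P) = (16 + 64 - (80)) / 64
cos(P) = 0
P = arccos(0) = 90°

90°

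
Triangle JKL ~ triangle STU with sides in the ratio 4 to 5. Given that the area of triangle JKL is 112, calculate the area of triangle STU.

Area ratio = (4/5)^2 = 16/25. Area of STU = 112 * 25/16 = 175.

175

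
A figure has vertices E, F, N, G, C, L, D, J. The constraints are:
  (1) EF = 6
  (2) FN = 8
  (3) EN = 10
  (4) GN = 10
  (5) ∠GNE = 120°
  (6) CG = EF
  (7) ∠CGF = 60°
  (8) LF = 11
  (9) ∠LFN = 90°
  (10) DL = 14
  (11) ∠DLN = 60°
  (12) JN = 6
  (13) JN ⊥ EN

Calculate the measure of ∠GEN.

Step 1: By the law of cosines on triangle ENG: EG² = 10² + 10² − 2·10·10·cos(120°) = 300, so EG = 10·√3.
Step 2: By the inverse law of cosines on triangle GEN: cos(∠GEN) = ((10·√3)² + 10² − 10²) / (2·10·√3·10) = 300/346.41 = 0.866, so ∠GEN = 30°.

Therefore, the measure of angle ∠GEN = 30°.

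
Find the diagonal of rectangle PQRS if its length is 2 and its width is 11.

Using the Pythagorean theorem:
d² = 2² + 11² = 4 + 121 = 125
d = sqrt(125) = 5*sqrt(5)

5*sqrt(5)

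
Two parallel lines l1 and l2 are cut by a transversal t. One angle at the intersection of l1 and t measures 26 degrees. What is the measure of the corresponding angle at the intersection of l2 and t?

Corresponding angles formed by parallel lines and a transversal are equal.
The given angle is 26 degrees.
The corresponding angle = 26 degrees.

26 degrees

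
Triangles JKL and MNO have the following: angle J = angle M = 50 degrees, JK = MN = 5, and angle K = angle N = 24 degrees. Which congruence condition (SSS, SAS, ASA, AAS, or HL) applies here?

The given information provides:
angle J = angle M = 50 degrees, JK = MN = 5, and angle K = angle N = 24 degrees
This matches the ASA congruence theorem.
Two pairs of corresponding angles and the included side are equal (Angle-Side-Angle).

ASA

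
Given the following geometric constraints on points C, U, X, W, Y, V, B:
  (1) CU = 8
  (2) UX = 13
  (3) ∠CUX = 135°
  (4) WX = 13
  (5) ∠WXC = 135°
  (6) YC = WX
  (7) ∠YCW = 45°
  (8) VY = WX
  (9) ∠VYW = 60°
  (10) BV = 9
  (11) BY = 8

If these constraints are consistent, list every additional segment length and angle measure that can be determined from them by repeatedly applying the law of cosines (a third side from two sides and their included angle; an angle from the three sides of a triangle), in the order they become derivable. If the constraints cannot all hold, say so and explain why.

The constraints are consistent. Derivable facts, in order:
After 1 step:
- CX ≈ 19.5
- ∠BVY = 37.36°
- ∠BYV = 43.05°
- ∠VBY = 99.59°
After 2 steps:
- CW ≈ 30.12
- ∠CXU = 16.87°
- ∠UCX = 28.13°
After 3 steps:
- WY ≈ 22.86
- ∠CWX = 27.23°
- ∠WCX = 17.77°
After 4 steps:
- WV ≈ 19.86
- ∠CWY = 23.71°
- ∠CYW = 111.29°
After 5 steps:
- ∠VWY = 34.53°
- ∠WVY = 85.47°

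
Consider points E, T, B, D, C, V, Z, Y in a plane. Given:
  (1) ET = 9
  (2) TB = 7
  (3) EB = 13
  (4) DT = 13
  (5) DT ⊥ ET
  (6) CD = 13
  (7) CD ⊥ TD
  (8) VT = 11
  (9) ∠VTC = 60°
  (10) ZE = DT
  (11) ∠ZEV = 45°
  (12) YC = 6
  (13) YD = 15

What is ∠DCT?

Step 1: By the law of cosines on triangle CDT: CT² = 13² + 13² − 2·13·13·cos(90°) = 338, so CT = 13·√2.
Step 2: By the inverse law of cosines on triangle DCT: cos(∠DCT) = (13² + (13·√2)² − 13²) / (2·13·13·√2) = 338/478 = 0.7071, so ∠DCT = 45°.

Therefore, the measure of angle ∠DCT = 45°.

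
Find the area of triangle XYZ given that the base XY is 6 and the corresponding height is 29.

A triangle's area is half the area of a rectangle with the same base and height.
Area = (1/2) * 6 * 29 = 87.

87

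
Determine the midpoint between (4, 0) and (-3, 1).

The midpoint is the point halfway along the segment.
Move half the horizontal distance: 4 + (-3 - 4)/2 = 4 + -7/2 = 1/2
Move half the vertical distance: 0 + (1 - 0)/2 = 0 + 1/2 = 1/2
Midpoint = (1/2, 1/2)

(1/2, 1/2)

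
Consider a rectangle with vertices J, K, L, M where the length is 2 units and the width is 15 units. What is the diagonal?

d = sqrt(2^2 + 15^2) = sqrt(229)

sqrt(229)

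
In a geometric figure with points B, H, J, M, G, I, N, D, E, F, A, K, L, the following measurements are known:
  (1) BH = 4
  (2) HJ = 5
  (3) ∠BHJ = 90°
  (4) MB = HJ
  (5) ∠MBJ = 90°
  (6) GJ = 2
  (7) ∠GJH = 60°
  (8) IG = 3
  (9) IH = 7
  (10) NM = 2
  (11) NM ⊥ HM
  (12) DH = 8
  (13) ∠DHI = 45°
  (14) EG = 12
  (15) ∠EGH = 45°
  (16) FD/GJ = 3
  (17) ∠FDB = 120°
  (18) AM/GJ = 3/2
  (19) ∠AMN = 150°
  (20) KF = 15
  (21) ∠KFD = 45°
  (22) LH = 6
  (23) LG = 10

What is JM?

From the given relations: MB = HJ = 5.
Step 1: By the law of cosines on triangle BHJ: BJ² = 4² + 5² − 2·4·5·cos(90°) = 41, so BJ = √41.
Step 2: By the law of cosines on triangle JBM: JM² = √41² + 5² − 2·√41·5·cos(90°) = 66, so JM = √66.

Therefore, the length of JM = √66.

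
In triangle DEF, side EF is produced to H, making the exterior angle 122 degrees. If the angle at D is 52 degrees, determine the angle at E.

By the exterior angle theorem: exterior angle = sum of remote interior angles.
122 = 52 + angle E
angle E = 122 - 52 = 70 degrees

70 degrees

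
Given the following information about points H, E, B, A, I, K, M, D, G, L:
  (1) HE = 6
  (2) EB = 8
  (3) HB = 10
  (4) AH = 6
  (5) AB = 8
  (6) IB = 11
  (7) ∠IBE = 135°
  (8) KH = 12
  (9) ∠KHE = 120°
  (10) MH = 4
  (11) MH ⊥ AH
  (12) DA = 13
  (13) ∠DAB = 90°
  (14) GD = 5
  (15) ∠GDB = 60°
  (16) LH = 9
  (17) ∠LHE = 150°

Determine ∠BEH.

Step 1: By the inverse law of cosines on triangle BEH: cos(∠BEH) = (8² + 6² − 10²) / (2·8·6) = 0/96 = 0, so ∠BEH = 90°.

Therefore, the measure of angle ∠BEH = 90°.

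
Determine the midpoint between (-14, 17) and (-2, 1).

The midpoint is the point halfway along the segment.
Move half the horizontal distance: -14 + (-2 - -14)/2 = -14 + 12/2 = -8
Move half the vertical distance: 17 + (1 - 17)/2 = 17 + -16/2 = 9
Midpoint = (-8, 9)

(-8, 9)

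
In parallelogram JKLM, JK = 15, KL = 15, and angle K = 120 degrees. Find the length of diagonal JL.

Law of cosines: d^2 = 15^2 + 15^2 - 2(15)(15)cos(120°) = 675, so d = 15*sqrt(3).

15*sqrt(3)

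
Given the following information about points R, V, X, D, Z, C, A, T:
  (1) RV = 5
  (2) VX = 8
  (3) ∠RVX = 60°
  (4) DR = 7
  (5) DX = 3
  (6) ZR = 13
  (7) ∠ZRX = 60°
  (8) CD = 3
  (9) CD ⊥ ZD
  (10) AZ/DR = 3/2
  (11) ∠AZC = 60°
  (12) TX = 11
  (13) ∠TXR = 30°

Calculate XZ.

Step 1: By the law of cosines on triangle XVR: XR² = 8² + 5² − 2·8·5·cos(60°) = 49, so XR = 7.
Step 2: By the law of cosines on triangle XRZ: XZ² = 7² + 13² − 2·7·13·cos(60°) = 127, so XZ = √127.

Therefore, the length of XZ = √127.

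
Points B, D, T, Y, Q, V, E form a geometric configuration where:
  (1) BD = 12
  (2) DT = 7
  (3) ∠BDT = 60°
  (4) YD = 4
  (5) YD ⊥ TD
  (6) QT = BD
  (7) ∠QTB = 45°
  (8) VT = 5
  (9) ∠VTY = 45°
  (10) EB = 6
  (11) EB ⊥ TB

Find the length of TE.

Step 1: By the law of cosines on triangle BDT: BT² = 12² + 7² − 2·12·7·cos(60°) = 109, so BT = √109.
Step 2: By the law of cosines on triangle TBE: TE² = √109² + 6² − 2·√109·6·cos(90°) = 145, so TE = √145.

Therefore, the length of TE = √145.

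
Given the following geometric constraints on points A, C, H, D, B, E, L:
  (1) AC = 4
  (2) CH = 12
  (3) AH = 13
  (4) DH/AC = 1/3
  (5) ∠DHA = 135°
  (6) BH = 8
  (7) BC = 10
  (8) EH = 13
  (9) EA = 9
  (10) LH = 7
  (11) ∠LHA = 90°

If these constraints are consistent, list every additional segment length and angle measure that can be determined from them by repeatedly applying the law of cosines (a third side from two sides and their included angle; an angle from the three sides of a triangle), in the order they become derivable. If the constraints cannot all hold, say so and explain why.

The constraints are consistent. Derivable facts, in order:
After 1 step:
- AD ≈ 13.97
- AL ≈ 14.76
- ∠ACH = 95.38°
- ∠AEH = 69.75°
- ∠AHC = 17.84°
- ∠AHE = 40.5°
- ∠BCH = 41.41°
- ∠BHC = 55.77°
- ∠CAH = 66.78°
- ∠CBH = 82.82°
- ∠EAH = 69.75°
After 2 steps:
- ∠ADH = 41.13°
- ∠ALH = 61.7°
- ∠DAH = 3.87°
- ∠HAL = 28.3°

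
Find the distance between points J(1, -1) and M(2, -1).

d = sqrt((1)^2 + (0)^2) = sqrt(1) = 1

1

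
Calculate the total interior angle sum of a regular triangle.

The sum of interior angles of an n-sided polygon is (n - 2) * 180.
For n = 3: (3 - 2) * 180 = 1 * 180 = 180 degrees.

180 degrees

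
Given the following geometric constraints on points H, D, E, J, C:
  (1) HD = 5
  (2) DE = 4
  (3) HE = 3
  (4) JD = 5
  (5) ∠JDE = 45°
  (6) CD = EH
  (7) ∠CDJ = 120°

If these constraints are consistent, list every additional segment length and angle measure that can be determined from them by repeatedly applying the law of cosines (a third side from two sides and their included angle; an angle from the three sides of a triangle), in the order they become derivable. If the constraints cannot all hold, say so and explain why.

The constraints are consistent. Derivable facts, in order:
After 1 step:
- EJ ≈ 3.57
- JC = 7
- ∠DEH = 90°
- ∠DHE = 53.13°
- ∠EDH = 36.87°
After 2 steps:
- ∠CJD = 21.79°
- ∠DCJ = 38.21°
- ∠DEJ = 82.52°
- ∠DJE = 52.48°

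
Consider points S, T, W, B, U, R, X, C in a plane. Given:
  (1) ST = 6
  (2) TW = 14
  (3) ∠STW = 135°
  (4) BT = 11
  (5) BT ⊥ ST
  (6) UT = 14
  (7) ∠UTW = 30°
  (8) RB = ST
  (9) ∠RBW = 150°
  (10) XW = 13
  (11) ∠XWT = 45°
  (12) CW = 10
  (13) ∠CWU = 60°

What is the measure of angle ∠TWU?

Step 1: By the law of cosines on triangle WTU: WU² = 14² + 14² − 2·14·14·cos(30°) = 52.52, so WU ≈ 7.25.
Step 2: By the inverse law of cosines on triangle TWU: cos(∠TWU) = (14² + 7.25² − 14²) / (2·14·7.25) = 52.52/202.91 = 0.2588, so ∠TWU = 75°.

Therefore, the measure of angle ∠TWU = 75°.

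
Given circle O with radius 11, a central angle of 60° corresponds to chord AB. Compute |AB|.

Drop a perpendicular from the center to the chord, bisecting both the chord and the central angle.
Each half-chord = r sin(θ/2) = 11 sin(30°).
The full chord = 2 × 11 × sin(30°) = 11.

11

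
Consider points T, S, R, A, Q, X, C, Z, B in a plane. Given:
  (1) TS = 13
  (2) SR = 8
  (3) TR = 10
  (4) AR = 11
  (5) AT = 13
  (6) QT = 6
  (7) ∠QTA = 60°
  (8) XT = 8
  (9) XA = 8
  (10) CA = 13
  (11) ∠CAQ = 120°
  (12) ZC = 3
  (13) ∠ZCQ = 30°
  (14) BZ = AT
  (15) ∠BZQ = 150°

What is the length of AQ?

Step 1: By the law of cosines on triangle ATQ: AQ² = 13² + 6² − 2·13·6·cos(60°) = 127, so AQ = √127.

Therefore, the length of AQ = √127.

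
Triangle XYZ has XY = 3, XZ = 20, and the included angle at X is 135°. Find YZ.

When two sides and the included angle are known, the law of cosines gives the third side.
c^2 = a^2 + b^2 - 2ab cos(C) generalizes the Pythagorean theorem to non-right triangles.
Here: YZ^2 = 9 + 400 - 120*(-sqrt(2)/2) = 60*sqrt(2) + 409
YZ = sqrt(60*sqrt(2) + 409)

sqrt(60*sqrt(2) + 409)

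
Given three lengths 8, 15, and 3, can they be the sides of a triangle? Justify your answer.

The longest side is 15. The other two sides sum to 3 + 8 = 11.
Since 11 ≤ 15, the two shorter sides cannot reach around to close the triangle.

No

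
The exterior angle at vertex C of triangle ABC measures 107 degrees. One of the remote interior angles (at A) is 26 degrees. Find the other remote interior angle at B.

angle B = 107 - 26 = 81 degrees (exterior angle theorem).

81 degrees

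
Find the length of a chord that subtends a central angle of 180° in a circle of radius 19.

Chord = 2(19) sin(90°) = 38

38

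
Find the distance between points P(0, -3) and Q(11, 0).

The horizontal distance is |11 - 0| = 11 and the vertical distance is |0 - -3| = 3.
By the Pythagorean theorem, d = sqrt(11^2 + 3^2) = sqrt(130).

sqrt(130)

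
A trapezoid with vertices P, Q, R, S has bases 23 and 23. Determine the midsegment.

midsegment = (23 + 23) / 2 = 46 / 2 = 23

23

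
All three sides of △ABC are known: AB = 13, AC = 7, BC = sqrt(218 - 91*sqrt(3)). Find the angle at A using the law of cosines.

When all three sides of a triangle are known, the law of cosines can be rearranged to find any angle.
cos(C) = (a² + b² - c²) / (2ab) gives cos(A) = sqrt(3)/2.
Taking the inverse cosine: A = 30°.

30°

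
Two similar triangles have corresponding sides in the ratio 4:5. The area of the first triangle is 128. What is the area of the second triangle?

The ratio of areas of similar triangles = (side ratio)^2.
Side ratio = 4:5, so area ratio = 16:25.
Area of the second triangle / Area of the first triangle = 25/16
Area of the second triangle = 128 * 25/16 = 200

200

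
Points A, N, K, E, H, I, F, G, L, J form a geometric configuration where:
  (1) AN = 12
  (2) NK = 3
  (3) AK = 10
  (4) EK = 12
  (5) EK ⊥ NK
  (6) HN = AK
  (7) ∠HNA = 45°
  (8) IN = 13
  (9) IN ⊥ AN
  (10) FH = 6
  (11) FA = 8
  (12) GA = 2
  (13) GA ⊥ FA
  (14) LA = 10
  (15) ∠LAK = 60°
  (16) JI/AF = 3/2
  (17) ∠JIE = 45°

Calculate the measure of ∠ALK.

Step 1: By the law of cosines on triangle LAK: LK² = 10² + 10² − 2·10·10·cos(60°) = 100, so LK = 10.
Step 2: By the inverse law of cosines on triangle ALK: cos(∠ALK) = (10² + 10² − 10²) / (2·10·10) = 100/200 = 0.5, so ∠ALK = 60°.

Therefore, the measure of angle ∠ALK = 60°.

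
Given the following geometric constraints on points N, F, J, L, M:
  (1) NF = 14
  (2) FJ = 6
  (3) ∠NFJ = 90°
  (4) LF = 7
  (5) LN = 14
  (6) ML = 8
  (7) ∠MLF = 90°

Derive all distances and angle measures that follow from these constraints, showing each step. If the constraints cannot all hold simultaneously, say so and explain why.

The constraints are consistent.

Step 1: From NF = 14, FJ = 6, and ∠NFJ = 90°, by the law of cosines:
  NJ² = NF² + FJ² - 2·NF·FJ·cos(90°) = 196 + 36 - 0 = 232
  NJ = 2·√58

Step 2: From FL = 7, LM = 8, and ∠FLM = 90°, by the law of cosines:
  FM² = FL² + LM² - 2·FL·LM·cos(90°) = 49 + 64 - 0 = 113
  FM = √113

Step 3: From NF = 14, NL = 14, FL = 7, by the inverse law of cosines:
  cos(∠FNL) = (NF² + NL² - FL²) / (2·NF·NL)
  ∠FNL = 28.96°

Step 4: From FL = 7, FN = 14, LN = 14, by the inverse law of cosines:
  cos(∠LFN) = (FL² + FN² - LN²) / (2·FL·FN)
  ∠LFN = 75.52°

Step 5: From LF = 7, LN = 14, FN = 14, by the inverse law of cosines:
  cos(∠FLN) = (LF² + LN² - FN²) / (2·LF·LN)
  ∠FLN = 75.52°

Step 6: From NF = 14, NJ = 2·√58, FJ = 6, by the inverse law of cosines:
  cos(∠FNJ) = (NF² + NJ² - FJ²) / (2·NF·NJ)
  ∠FNJ = 23.2°

Step 7: From FL = 7, FM = √113, LM = 8, by the inverse law of cosines:
  cos(∠LFM) = (FL² + FM² - LM²) / (2·FL·FM)
  ∠LFM = 48.81°

Step 8: From JF = 6, JN = 2·√58, FN = 14, by the inverse law of cosines:
  cos(∠FJN) = (JF² + JN² - FN²) / (2·JF·JN)
  ∠FJN = 66.8°

Step 9: From MF = √113, ML = 8, FL = 7, by the inverse law of cosines:
  cos(∠FML) = (MF² + ML² - FL²) / (2·MF·ML)
  ∠FML = 41.19°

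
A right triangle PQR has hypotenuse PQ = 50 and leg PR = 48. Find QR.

QR = sqrt(50^2 - 48^2) = sqrt(196) = 14

14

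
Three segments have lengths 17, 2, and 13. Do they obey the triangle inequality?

Check the triangle inequality: 2 + 13 = 15 ≤ 17.
Since the sum of two sides does not exceed the third, no triangle can be formed.

No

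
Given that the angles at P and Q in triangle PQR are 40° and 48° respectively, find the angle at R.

Let angle R = x. Then 40 + 48 + x = 180.
x = 180 - 88 = 92 degrees.

92 degrees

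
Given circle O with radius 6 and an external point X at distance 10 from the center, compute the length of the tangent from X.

The tangent, radius, and line from the external point to the center form a right triangle.
The right angle is where the tangent meets the radius.
By the Pythagorean theorem: tangent² + 6² = 10²
tangent² = 100 - 36 = 64
tangent = 8

8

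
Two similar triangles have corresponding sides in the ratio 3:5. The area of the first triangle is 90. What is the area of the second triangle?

For similar figures, the area ratio equals the square of the side ratio.
Side ratio (the first triangle to the second triangle) = 3:5, so area ratio = 3^2:5^2 = 9:25.
If the area of the first triangle is 90, then the area of the second triangle = 90 * (25/9) = 250.

250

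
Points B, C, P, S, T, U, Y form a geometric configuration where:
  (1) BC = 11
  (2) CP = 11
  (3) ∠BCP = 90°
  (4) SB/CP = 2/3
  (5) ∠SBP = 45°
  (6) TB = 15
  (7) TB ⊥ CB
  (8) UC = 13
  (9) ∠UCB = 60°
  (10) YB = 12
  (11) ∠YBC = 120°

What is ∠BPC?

Step 1: By the law of cosines on triangle PCB: PB² = 11² + 11² − 2·11·11·cos(90°) = 242, so PB = 11·√2.
Step 2: By the inverse law of cosines on triangle BPC: cos(∠BPC) = ((11·√2)² + 11² − 11²) / (2·11·√2·11) = 242/342.24 = 0.7071, so ∠BPC = 45°.

Therefore, the measure of angle ∠BPC = 45°.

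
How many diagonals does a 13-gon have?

Total line segments between 13 vertices = C(13,2) = 78.
Subtract the 13 sides: 78 - 13 = 65 diagonals.

65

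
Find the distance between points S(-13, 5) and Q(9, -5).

d = sqrt((9 - -13)^2 + (-5 - 5)^2)
d = sqrt(22^2 + -10^2)
d = sqrt(484 + 100)
d = sqrt(584) = 2*sqrt(146)

2*sqrt(146)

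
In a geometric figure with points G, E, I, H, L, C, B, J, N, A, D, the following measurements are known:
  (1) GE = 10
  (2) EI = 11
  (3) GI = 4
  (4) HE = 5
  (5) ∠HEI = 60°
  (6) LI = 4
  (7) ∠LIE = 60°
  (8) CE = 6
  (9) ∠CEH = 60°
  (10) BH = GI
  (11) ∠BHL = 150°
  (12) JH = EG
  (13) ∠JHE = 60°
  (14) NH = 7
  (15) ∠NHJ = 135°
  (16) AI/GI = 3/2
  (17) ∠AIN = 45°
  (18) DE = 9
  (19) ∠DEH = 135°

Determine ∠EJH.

From the given relations: JH = EG = 10.
Step 1: By the law of cosines on triangle JHE: JE² = 10² + 5² − 2·10·5·cos(60°) = 75, so JE = 5·√3.
Step 2: By the inverse law of cosines on triangle EJH: cos(∠EJH) = ((5·√3)² + 10² − 5²) / (2·5·√3·10) = 150/173.21 = 0.866, so ∠EJH = 30°.

Therefore, the measure of angle ∠EJH = 30°.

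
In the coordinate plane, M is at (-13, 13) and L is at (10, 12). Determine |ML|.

d = sqrt((23)^2 + (-1)^2) = sqrt(530)

sqrt(530)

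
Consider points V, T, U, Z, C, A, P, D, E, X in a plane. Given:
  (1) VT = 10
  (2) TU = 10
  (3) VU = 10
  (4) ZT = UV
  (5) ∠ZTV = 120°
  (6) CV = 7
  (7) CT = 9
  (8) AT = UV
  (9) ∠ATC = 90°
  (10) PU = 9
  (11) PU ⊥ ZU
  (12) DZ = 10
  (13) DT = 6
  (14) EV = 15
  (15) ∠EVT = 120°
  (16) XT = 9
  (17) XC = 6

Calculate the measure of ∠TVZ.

From the given relations: ZT = UV = 10.
Step 1: By the law of cosines on triangle VTZ: VZ² = 10² + 10² − 2·10·10·cos(120°) = 300, so VZ = 10·√3.
Step 2: By the inverse law of cosines on triangle TVZ: cos(∠TVZ) = (10² + (10·√3)² − 10²) / (2·10·10·√3) = 300/346.41 = 0.866, so ∠TVZ = 30°.

Therefore, the measure of angle ∠TVZ = 30°.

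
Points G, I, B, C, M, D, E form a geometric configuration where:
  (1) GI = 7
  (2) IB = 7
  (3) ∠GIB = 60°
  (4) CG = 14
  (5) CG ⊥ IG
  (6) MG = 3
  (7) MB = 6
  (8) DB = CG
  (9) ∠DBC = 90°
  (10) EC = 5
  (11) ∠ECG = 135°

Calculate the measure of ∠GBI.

Step 1: By the law of cosines on triangle BIG: BG² = 7² + 7² − 2·7·7·cos(60°) = 49, so BG = 7.
Step 2: By the inverse law of cosines on triangle GBI: cos(∠GBI) = (7² + 7² − 7²) / (2·7·7) = 49/98 = 0.5, so ∠GBI = 60°.

Therefore, the measure of angle ∠GBI = 60°.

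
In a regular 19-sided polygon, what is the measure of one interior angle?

Each interior angle of a regular n-gon is (n - 2) * 180 / n.
For n = 19: (19 - 2) * 180 / 19 = 3060/19 = 3060/19 degrees.

3060/19 degrees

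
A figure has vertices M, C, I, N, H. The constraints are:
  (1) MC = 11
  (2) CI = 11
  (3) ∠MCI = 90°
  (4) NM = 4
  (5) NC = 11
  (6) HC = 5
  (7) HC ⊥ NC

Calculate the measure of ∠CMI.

Step 1: By the law of cosines on triangle MCI: MI² = 11² + 11² − 2·11·11·cos(90°) = 242, so MI = 11·√2.
Step 2: By the inverse law of cosines on triangle CMI: cos(∠CMI) = (11² + (11·√2)² − 11²) / (2·11·11·√2) = 242/342.24 = 0.7071, so ∠CMI = 45°.

Therefore, the measure of angle ∠CMI = 45°.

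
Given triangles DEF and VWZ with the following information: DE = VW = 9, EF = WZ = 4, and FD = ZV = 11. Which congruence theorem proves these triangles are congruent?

The given information provides:
DE = VW = 9, EF = WZ = 4, and FD = ZV = 11
This matches the SSS congruence theorem.
All three pairs of corresponding sides are equal (Side-Side-Side).

SSS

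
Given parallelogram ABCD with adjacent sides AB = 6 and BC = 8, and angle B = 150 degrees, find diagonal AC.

Law of cosines: d^2 = 6^2 + 8^2 - 2(6)(8)cos(150°) = 48*sqrt(3) + 100, so d = 2*sqrt(12*sqrt(3) + 25).

2*sqrt(12*sqrt(3) + 25)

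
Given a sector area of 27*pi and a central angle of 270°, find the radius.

r² = 360 × 27*pi / (π × 270) = 36, so r = 6.

6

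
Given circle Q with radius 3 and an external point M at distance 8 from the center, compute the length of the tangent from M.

tangent = √(d² - r²) = √(8² - 3²) = √(64 - 9) = √55 = sqrt(55)

sqrt(55)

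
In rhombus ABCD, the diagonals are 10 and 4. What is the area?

Area of a rhombus = (d1 * d2) / 2
Area = (10 * 4) / 2
Area = 40 / 2
Area = 20

20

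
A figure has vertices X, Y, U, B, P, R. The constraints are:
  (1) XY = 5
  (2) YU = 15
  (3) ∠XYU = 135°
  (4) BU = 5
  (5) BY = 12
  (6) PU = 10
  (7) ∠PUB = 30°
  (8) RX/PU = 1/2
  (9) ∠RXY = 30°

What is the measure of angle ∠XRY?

From the given relations: RX = 1/2·PU = 1/2·10 = 5.
Step 1: By the law of cosines on triangle RXY: RY² = 5² + 5² − 2·5·5·cos(30°) = 6.7, so RY ≈ 2.59.
Step 2: By the inverse law of cosines on triangle XRY: cos(∠XRY) = (5² + 2.59² − 5²) / (2·5·2.59) = 6.7/25.88 = 0.2588, so ∠XRY = 75°.

Therefore, the measure of angle ∠XRY = 75°.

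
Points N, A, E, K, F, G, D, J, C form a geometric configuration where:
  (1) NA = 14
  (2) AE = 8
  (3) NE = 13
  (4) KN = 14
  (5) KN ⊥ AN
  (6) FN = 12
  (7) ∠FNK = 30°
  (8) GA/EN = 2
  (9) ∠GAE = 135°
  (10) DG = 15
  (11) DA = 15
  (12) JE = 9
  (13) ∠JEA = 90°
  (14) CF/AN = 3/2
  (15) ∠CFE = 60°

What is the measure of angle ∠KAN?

Step 1: By the law of cosines on triangle ANK: AK² = 14² + 14² − 2·14·14·cos(90°) = 392, so AK = 14·√2.
Step 2: By the inverse law of cosines on triangle KAN: cos(∠KAN) = ((14·√2)² + 14² − 14²) / (2·14·√2·14) = 392/554.37 = 0.7071, so ∠KAN = 45°.

Therefore, the measure of angle ∠KAN = 45°.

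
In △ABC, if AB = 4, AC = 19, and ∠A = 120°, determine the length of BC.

By the law of cosines: BC^2 = AB^2 + AC^2 - 2*AB*AC*cos(A)
BC^2 = 4^2 + 19^2 - 2*4*19*cos(120°)
BC^2 = 16 + 361 - 152*(-1/2)
BC^2 = 453
BC = sqrt(453)

sqrt(453)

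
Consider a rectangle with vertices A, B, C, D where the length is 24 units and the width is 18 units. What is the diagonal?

d = sqrt(24^2 + 18^2) = sqrt(900) = 30

30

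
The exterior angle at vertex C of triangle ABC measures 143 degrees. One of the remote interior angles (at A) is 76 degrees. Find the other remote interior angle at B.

By the exterior angle theorem: exterior angle = sum of remote interior angles.
143 = 76 + angle B
angle B = 143 - 76 = 67 degrees

67 degrees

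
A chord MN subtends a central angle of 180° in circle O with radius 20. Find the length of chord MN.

Chord length = 2r sin(θ/2)
= 2 × 20 × sin(180°/2)
= 2 × 20 × sin(90°)
= 40

40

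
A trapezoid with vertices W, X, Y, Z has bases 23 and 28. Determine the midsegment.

midsegment = (23 + 28) / 2 = 51 / 2 = 51/2

51/2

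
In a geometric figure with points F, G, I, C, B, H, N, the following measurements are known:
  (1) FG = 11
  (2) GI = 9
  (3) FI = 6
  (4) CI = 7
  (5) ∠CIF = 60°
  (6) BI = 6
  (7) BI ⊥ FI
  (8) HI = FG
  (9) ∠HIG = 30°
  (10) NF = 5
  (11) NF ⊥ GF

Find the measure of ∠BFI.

Step 1: By the law of cosines on triangle FIB: FB² = 6² + 6² − 2·6·6·cos(90°) = 72, so FB = 6·√2.
Step 2: By the inverse law of cosines on triangle BFI: cos(∠BFI) = ((6·√2)² + 6² − 6²) / (2·6·√2·6) = 72/101.82 = 0.7071, so ∠BFI = 45°.

Therefore, the measure of angle ∠BFI = 45°.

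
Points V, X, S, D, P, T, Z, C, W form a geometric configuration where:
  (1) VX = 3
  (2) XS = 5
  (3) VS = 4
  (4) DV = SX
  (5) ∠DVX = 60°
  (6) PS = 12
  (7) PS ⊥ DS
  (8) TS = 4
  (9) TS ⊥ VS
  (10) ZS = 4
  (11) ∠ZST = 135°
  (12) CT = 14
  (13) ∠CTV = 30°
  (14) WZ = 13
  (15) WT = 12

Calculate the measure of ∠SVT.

Step 1: By the law of cosines on triangle VST: VT² = 4² + 4² − 2·4·4·cos(90°) = 32, so VT = 4·√2.
Step 2: By the inverse law of cosines on triangle SVT: cos(∠SVT) = (4² + (4·√2)² − 4²) / (2·4·4·√2) = 32/45.25 = 0.7071, so ∠SVT = 45°.

Therefore, the measure of angle ∠SVT = 45°.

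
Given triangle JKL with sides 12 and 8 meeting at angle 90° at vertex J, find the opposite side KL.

The included angle is 90°, so the triangle is right-angled at J. The opposite side KL is the hypotenuse.
By the Pythagorean theorem: KL = sqrt(12^2 + 8^2) = sqrt(208) = 4*sqrt(13).

4*sqrt(13)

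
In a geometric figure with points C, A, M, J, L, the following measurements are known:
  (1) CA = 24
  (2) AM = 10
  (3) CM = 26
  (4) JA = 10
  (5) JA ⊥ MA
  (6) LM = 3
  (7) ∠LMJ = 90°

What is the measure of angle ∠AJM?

Step 1: By the law of cosines on triangle JAM: JM² = 10² + 10² − 2·10·10·cos(90°) = 200, so JM = 10·√2.
Step 2: By the inverse law of cosines on triangle AJM: cos(∠AJM) = (10² + (10·√2)² − 10²) / (2·10·10·√2) = 200/282.84 = 0.7071, so ∠AJM = 45°.

Therefore, the measure of angle ∠AJM = 45°.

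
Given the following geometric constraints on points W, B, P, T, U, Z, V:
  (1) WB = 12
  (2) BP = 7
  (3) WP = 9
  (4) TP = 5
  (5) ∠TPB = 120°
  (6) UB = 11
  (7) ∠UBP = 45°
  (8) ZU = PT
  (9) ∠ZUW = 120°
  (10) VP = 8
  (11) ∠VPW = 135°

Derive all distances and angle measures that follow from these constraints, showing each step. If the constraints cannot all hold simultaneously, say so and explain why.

The constraints are consistent.

From the given relations:
  ZU = PT = 5

Step 1: From WP = 9, PV = 8, and ∠WPV = 135°, by the law of cosines:
  WV² = WP² + PV² - 2·WP·PV·cos(135°) = 81 + 64 + 101.8 = 246.8
  WV ≈ 15.71

Step 2: From BP = 7, PT = 5, and ∠BPT = 120°, by the law of cosines:
  BT² = BP² + PT² - 2·BP·PT·cos(120°) = 49 + 25 + 35 = 109
  BT = √109

Step 3: From PB = 7, BU = 11, and ∠PBU = 45°, by the law of cosines:
  PU² = PB² + BU² - 2·PB·BU·cos(45°) = 49 + 121 - 108.9 = 61.11
  PU ≈ 7.82

Step 4: From WB = 12, WP = 9, BP = 7, by the inverse law of cosines:
  cos(∠BWP) = (WB² + WP² - BP²) / (2·WB·WP)
  ∠BWP = 35.43°

Step 5: From BP = 7, BW = 12, PW = 9, by the inverse law of cosines:
  cos(∠PBW) = (BP² + BW² - PW²) / (2·BP·BW)
  ∠PBW = 48.19°

Step 6: From PB = 7, PW = 9, BW = 12, by the inverse law of cosines:
  cos(∠BPW) = (PB² + PW² - BW²) / (2·PB·PW)
  ∠BPW = 96.38°

Step 7: From WP = 9, WV = 15.71, PV = 8, by the inverse law of cosines:
  cos(∠PWV) = (WP² + WV² - PV²) / (2·WP·WV)
  ∠PWV = 21.1°

Step 8: From BP = 7, BT = √109, PT = 5, by the inverse law of cosines:
  cos(∠PBT) = (BP² + BT² - PT²) / (2·BP·BT)
  ∠PBT = 24.5°

Step 9: From PB = 7, PU = 7.82, BU = 11, by the inverse law of cosines:
  cos(∠BPU) = (PB² + PU² - BU²) / (2·PB·PU)
  ∠BPU = 95.71°

Step 10: From TB = √109, TP = 5, BP = 7, by the inverse law of cosines:
  cos(∠BTP) = (TB² + TP² - BP²) / (2·TB·TP)
  ∠BTP = 35.5°

Step 11: From UB = 11, UP = 7.82, BP = 7, by the inverse law of cosines:
  cos(∠BUP) = (UB² + UP² - BP²) / (2·UB·UP)
  ∠BUP = 39.29°

Step 12: From VP = 8, VW = 15.71, PW = 9, by the inverse law of cosines:
  cos(∠PVW) = (VP² + VW² - PW²) / (2·VP·VW)
  ∠PVW = 23.9°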